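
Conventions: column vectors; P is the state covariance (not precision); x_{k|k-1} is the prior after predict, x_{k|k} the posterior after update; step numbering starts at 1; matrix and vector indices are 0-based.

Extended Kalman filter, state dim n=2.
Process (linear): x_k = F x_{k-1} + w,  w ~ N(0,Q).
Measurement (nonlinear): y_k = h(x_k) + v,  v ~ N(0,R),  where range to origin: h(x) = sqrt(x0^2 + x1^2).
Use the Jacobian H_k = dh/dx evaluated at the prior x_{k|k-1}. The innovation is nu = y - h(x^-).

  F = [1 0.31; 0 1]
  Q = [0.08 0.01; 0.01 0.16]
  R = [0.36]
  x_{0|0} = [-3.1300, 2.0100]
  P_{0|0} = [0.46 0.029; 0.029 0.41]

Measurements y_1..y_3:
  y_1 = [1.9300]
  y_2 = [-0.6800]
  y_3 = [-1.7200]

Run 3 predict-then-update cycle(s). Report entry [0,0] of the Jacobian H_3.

step 1: x^-=[-2.5069, 2.0100]  P^-=[0.5974 0.1661; 0.1661 0.5700]  H_jac=[-0.7802 0.6255]  S=[0.7845]  K=[-0.4616; 0.2893]  nu=[-1.2832]  x^+=[-1.9145, 1.6388]  P^+=[0.4302 0.2709; 0.2709 0.5043]
step 2: x^-=[-1.4065, 1.6388]  P^-=[0.7266 0.4372; 0.4372 0.6643]  H_jac=[-0.6513 0.7588]  S=[0.6186]  K=[-0.2287; 0.3546]  nu=[-2.8396]  x^+=[-0.7572, 0.6318]  P^+=[0.6943 0.4874; 0.4874 0.5865]
step 3: x^-=[-0.5613, 0.6318]  P^-=[1.1328 0.6792; 0.6792 0.7465]  H_jac=[-0.6642 0.7476]  S=[0.6025]  K=[-0.4061; 0.1776]  nu=[-2.5651]  x^+=[0.4803, 0.1763]  P^+=[1.0335 0.7226; 0.7226 0.7276]

H_jac[0,0] = -0.6642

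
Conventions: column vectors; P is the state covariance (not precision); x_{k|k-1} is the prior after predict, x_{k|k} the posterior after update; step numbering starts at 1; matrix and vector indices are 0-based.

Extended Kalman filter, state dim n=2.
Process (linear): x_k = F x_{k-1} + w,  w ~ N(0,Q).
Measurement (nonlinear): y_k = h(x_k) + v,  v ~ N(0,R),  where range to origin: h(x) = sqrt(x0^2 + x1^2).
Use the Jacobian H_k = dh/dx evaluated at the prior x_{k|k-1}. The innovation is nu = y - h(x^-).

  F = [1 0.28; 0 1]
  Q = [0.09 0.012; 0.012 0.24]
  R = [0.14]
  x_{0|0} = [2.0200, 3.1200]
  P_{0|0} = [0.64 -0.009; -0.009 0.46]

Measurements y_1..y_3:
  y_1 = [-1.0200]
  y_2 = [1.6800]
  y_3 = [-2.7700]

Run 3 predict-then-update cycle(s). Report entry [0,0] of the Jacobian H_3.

H_jac[0,0] = -0.9996

step 1: x^-=[2.8936, 3.1200]  P^-=[0.7610 0.1318; 0.1318 0.7000]  H_jac=[0.6800 0.7332]  S=[0.9996]  K=[0.6144; 0.6031]  nu=[-5.2753]  x^+=[-0.3473, -0.0614]  P^+=[0.3837 -0.2386; -0.2386 0.3364]
step 2: x^-=[-0.3645, -0.0614]  P^-=[0.3665 -0.1324; -0.1324 0.5764]  H_jac=[-0.9861 -0.1662]  S=[0.4689]  K=[-0.7238; 0.0741]  nu=[1.3104]  x^+=[-1.3129, 0.0356]  P^+=[0.1208 -0.1072; -0.1072 0.5738]
step 3: x^-=[-1.3030, 0.0356]  P^-=[0.1958 0.0654; 0.0654 0.8138]  H_jac=[-0.9996 0.0273]  S=[0.3327]  K=[-0.5829; -0.1298]  nu=[-4.0735]  x^+=[1.0715, 0.5642]  P^+=[0.0827 0.0403; 0.0403 0.8082]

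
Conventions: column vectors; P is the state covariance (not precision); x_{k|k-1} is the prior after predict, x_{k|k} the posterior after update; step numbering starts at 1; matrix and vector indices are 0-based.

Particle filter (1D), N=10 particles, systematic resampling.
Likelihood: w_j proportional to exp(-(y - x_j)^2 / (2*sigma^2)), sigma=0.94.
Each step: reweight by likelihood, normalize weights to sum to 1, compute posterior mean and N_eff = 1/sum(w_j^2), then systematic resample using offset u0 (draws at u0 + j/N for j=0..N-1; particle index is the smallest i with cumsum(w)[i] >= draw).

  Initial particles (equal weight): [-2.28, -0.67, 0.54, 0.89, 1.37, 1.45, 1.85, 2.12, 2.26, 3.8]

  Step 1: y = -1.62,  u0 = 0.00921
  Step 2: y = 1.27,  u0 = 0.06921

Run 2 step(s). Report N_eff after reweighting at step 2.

step 1: w=[0.5231, 0.4016, 0.0478, 0.0189, 0.0043, 0.0032, 0.0007, 0.0002, 0.0001, 0.0000]  mean=-1.4064  Neff=2.2853  idx=[0, 0, 0, 0, 0, 0, 1, 1, 1, 1]
step 2: w=[0.0017, 0.0017, 0.0017, 0.0017, 0.0017, 0.0017, 0.2475, 0.2475, 0.2475, 0.2475]  mean=-0.6861  Neff=4.0809  idx=[6, 6, 7, 7, 7, 8, 8, 9, 9, 9]

N_eff = 4.0809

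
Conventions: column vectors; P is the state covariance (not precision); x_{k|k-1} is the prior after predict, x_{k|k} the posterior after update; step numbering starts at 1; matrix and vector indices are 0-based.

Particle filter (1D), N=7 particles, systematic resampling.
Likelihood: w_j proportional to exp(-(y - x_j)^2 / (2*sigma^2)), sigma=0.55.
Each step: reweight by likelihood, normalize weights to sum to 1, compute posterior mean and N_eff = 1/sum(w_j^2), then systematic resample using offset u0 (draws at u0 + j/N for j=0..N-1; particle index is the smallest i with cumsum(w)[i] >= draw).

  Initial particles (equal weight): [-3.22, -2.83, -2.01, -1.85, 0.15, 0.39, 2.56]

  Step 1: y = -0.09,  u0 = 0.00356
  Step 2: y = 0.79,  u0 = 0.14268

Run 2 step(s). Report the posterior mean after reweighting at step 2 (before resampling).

post_mean = 0.2944

step 1: w=[0.0000, 0.0000, 0.0014, 0.0037, 0.5680, 0.4269, 0.0000]  mean=0.2419  Neff=1.9808  idx=[3, 4, 4, 4, 5, 5, 5]
step 2: w=[0.0000, 0.1328, 0.1328, 0.1328, 0.2006, 0.2006, 0.2006]  mean=0.2944  Neff=5.7617  idx=[2, 3, 4, 4, 5, 6, 6]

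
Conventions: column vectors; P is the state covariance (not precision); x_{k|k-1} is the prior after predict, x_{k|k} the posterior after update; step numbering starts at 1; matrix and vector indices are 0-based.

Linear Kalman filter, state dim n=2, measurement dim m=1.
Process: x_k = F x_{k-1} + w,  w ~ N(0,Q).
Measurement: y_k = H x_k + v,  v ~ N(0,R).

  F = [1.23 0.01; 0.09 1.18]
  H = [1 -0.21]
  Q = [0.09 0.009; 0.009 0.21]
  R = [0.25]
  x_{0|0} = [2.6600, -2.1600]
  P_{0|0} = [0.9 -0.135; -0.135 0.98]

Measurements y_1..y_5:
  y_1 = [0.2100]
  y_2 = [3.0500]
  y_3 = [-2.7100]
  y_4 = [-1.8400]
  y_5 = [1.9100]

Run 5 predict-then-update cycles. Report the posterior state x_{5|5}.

step 1: x^-=[3.2502, -2.3094]  P^-=[1.4484 -0.0759; -0.0759 1.5532]  S=[1.7987]  K=[0.8141; -0.2235]  nu=[-3.5252]  x^+=[0.3804, -1.5215]  P^+=[0.2563 0.2514; 0.2514 1.4633]
step 2: x^-=[0.4527, -1.7611]  P^-=[0.4841 0.4198; 0.4198 2.3030]  S=[0.6594]  K=[0.6005; -0.0968]  nu=[2.2274]  x^+=[1.7903, -1.9768]  P^+=[0.2463 0.4581; 0.4581 2.2968]
step 3: x^-=[2.1823, -2.1715]  P^-=[0.4742 0.7287; 0.7287 3.5074]  S=[0.5728]  K=[0.5607; -0.0137]  nu=[-5.3484]  x^+=[-0.8163, -2.0982]  P^+=[0.2941 0.7331; 0.7331 3.5073]
step 4: x^-=[-1.0251, -2.5494]  P^-=[0.5534 1.1476; 1.1476 5.2516]  S=[0.5529]  K=[0.5649; 0.0810]  nu=[-1.3503]  x^+=[-1.7878, -2.6588]  P^+=[0.3769 1.1223; 1.1223 5.2480]
step 5: x^-=[-2.2256, -3.2982]  P^-=[0.6884 1.7426; 1.7426 7.7587]  S=[0.5486]  K=[0.5877; 0.2065]  nu=[3.4430]  x^+=[-0.2023, -2.5874]  P^+=[0.4989 1.6760; 1.6760 7.7353]

x_post = [-0.2023, -2.5874]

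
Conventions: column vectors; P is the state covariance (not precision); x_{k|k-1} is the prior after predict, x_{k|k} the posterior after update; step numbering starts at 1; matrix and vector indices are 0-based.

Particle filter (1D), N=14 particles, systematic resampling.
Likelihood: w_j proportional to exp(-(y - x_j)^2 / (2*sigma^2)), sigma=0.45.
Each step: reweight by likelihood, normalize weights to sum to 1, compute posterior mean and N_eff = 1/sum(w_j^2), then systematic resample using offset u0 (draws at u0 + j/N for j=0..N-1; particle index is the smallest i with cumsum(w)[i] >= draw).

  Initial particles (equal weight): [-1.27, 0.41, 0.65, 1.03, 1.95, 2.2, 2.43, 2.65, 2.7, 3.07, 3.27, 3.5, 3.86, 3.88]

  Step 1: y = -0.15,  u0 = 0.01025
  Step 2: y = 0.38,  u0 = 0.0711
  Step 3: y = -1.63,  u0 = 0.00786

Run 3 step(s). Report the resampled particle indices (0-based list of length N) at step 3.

resampled_idx = [0, 0, 1, 2, 3, 3, 4, 5, 5, 6, 7, 8, 8, 9]

step 1: w=[0.0607, 0.6194, 0.2767, 0.0432, 0.0000, 0.0000, 0.0000, 0.0000, 0.0000, 0.0000, 0.0000, 0.0000, 0.0000, 0.0000]  mean=0.4012  Neff=2.1469  idx=[0, 1, 1, 1, 1, 1, 1, 1, 1, 1, 2, 2, 2, 2]
step 2: w=[0.0001, 0.0810, 0.0810, 0.0810, 0.0810, 0.0810, 0.0810, 0.0810, 0.0810, 0.0810, 0.0678, 0.0678, 0.0678, 0.0678]  mean=0.4749  Neff=12.9216  idx=[1, 2, 3, 4, 5, 6, 7, 8, 8, 9, 10, 11, 12, 13]
step 3: w=[0.0970, 0.0970, 0.0970, 0.0970, 0.0970, 0.0970, 0.0970, 0.0970, 0.0970, 0.0970, 0.0075, 0.0075, 0.0075, 0.0075]  mean=0.4172  Neff=10.6027  idx=[0, 0, 1, 2, 3, 3, 4, 5, 5, 6, 7, 8, 8, 9]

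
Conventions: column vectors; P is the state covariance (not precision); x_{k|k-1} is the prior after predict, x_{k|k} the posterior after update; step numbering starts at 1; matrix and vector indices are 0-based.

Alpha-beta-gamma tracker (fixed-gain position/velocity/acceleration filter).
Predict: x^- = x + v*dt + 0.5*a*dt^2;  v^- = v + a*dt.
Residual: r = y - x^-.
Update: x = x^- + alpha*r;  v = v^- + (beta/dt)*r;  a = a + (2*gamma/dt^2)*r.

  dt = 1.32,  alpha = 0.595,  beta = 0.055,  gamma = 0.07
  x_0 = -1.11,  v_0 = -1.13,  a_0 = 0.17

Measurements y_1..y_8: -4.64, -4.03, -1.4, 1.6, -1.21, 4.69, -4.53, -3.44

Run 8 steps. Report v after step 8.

step 1: x_pred=-2.4535  r=-2.1865  x^+=-3.7545  v^+=-0.9967  a^+=-0.0057
step 2: x_pred=-5.0751  r=1.0451  x^+=-4.4533  v^+=-0.9607  a^+=0.0783
step 3: x_pred=-5.6531  r=4.2531  x^+=-3.1225  v^+=-0.6801  a^+=0.4200
step 4: x_pred=-3.6543  r=5.2543  x^+=-0.5280  v^+=0.0932  a^+=0.8422
step 5: x_pred=0.3288  r=-1.5388  x^+=-0.5868  v^+=1.1408  a^+=0.7186
step 6: x_pred=1.5451  r=3.1449  x^+=3.4163  v^+=2.2204  a^+=0.9712
step 7: x_pred=7.1934  r=-11.7234  x^+=0.2180  v^+=3.0139  a^+=0.0293
step 8: x_pred=4.2219  r=-7.6619  x^+=-0.3369  v^+=2.7334  a^+=-0.5863

v_post = 2.7334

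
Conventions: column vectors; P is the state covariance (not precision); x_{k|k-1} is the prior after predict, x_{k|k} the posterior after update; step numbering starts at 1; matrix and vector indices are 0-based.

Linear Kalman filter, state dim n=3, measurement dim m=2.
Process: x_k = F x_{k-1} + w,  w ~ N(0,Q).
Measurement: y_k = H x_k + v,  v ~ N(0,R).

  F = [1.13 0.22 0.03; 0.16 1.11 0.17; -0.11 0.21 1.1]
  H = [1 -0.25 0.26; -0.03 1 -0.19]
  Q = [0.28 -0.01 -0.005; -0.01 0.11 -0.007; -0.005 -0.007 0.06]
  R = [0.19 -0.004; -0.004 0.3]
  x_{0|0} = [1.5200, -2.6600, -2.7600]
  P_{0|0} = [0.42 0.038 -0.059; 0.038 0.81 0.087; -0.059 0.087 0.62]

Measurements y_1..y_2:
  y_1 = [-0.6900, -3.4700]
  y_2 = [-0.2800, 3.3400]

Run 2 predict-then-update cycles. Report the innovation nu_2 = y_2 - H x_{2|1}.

step 1: x^-=[1.0496, -3.1786, -3.7618]  P^-=[0.8721 0.3104 -0.0428; 0.3104 1.1798 0.3870; -0.0428 0.3870 0.9037]  S=[0.9692 0.0705; 0.0705 1.3470]  K=[0.7955 0.1754; 0.0608 0.8112; 0.0871 0.1563]  nu=[-1.5562, -0.9747]  x^+=[-0.3594, -4.0639, -4.0497]  P^+=[0.1976 0.0256 -0.1567; 0.0256 0.2829 0.2055; -0.1567 0.2055 0.8616]
step 2: x^-=[-1.4217, -5.2568, -5.2685]  P^-=[0.5516 0.1159 -0.1258; 0.1159 0.5667 0.4480; -0.1258 0.4480 1.2490]  S=[0.6798 0.0555; 0.0555 0.7337]  K=[0.7113 0.1142; 0.0807 0.6456; 0.1047 0.2843]  nu=[1.1973, 7.5532]  x^+=[0.2927, -0.2842, -2.9956]  P^+=[0.1890 -0.0032 -0.2122; -0.0032 0.2507 0.3025; -0.2122 0.3025 1.1790]

innov = [1.1973, 7.5532]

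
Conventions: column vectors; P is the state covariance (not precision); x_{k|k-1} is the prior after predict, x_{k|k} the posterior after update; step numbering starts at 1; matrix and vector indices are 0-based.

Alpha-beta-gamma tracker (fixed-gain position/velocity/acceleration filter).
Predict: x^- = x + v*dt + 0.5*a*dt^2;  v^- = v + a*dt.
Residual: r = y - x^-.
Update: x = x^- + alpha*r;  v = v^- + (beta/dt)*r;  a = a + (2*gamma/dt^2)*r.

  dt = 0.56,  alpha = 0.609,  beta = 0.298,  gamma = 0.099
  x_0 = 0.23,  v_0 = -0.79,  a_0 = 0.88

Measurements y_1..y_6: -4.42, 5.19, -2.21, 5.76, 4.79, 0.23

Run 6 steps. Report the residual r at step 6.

resid = -9.0512

step 1: x_pred=-0.0744  r=-4.3456  x^+=-2.7209  v^+=-2.6097  a^+=-1.8637
step 2: x_pred=-4.4745  r=9.6645  x^+=1.4112  v^+=1.4896  a^+=4.2383
step 3: x_pred=2.9099  r=-5.1199  x^+=-0.2081  v^+=1.1385  a^+=1.0057
step 4: x_pred=0.5871  r=5.1729  x^+=3.7374  v^+=4.4544  a^+=4.2717
step 5: x_pred=6.9017  r=-2.1117  x^+=5.6157  v^+=5.7228  a^+=2.9385
step 6: x_pred=9.2812  r=-9.0512  x^+=3.7690  v^+=2.5518  a^+=-2.7762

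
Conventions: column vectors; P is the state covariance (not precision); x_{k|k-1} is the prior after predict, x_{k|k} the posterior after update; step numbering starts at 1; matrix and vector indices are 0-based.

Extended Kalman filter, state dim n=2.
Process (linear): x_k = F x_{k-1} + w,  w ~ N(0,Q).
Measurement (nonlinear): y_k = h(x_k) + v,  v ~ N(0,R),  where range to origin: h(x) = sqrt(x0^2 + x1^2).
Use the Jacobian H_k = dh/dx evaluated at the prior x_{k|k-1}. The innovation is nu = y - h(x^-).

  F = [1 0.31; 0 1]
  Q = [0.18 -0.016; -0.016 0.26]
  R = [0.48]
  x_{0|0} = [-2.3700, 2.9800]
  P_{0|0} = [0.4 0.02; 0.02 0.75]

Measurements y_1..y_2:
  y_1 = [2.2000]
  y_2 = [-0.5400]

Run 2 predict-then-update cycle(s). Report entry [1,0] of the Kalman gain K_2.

K[1,0] = 0.5817

step 1: x^-=[-1.4462, 2.9800]  P^-=[0.6645 0.2365; 0.2365 1.0100]  H_jac=[-0.4366 0.8997]  S=[1.2383]  K=[-0.0625; 0.6504]  nu=[-1.1124]  x^+=[-1.3767, 2.2565]  P^+=[0.6596 0.2868; 0.2868 0.4862]
step 2: x^-=[-0.6772, 2.2565]  P^-=[1.0642 0.4215; 0.4215 0.7462]  H_jac=[-0.2874 0.9578]  S=[1.0204]  K=[0.0959; 0.5817]  nu=[-2.8960]  x^+=[-0.9549, 0.5720]  P^+=[1.0548 0.3646; 0.3646 0.4009]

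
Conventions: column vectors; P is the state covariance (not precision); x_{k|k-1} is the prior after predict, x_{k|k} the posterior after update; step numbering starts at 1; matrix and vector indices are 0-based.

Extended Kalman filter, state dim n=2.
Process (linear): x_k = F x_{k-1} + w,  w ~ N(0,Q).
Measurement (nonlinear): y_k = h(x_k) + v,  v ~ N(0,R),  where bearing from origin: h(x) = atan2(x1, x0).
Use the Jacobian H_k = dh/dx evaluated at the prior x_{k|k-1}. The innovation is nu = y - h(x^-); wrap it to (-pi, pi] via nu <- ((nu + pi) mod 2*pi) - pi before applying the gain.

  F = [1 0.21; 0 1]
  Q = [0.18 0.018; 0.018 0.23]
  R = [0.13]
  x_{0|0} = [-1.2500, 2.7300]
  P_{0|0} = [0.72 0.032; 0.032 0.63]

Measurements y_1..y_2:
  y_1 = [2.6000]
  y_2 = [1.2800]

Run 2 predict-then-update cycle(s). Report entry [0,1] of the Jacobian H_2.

H_jac[0,1] = -0.1783

step 1: x^-=[-0.6767, 2.7300]  P^-=[0.9412 0.1823; 0.1823 0.8600]  H_jac=[-0.3451 -0.0855]  S=[0.2591]  K=[-1.3136; -0.5266]  nu=[0.7862]  x^+=[-1.7095, 2.3159]  P^+=[0.4941 0.0030; 0.0030 0.7881]
step 2: x^-=[-1.2231, 2.3159]  P^-=[0.7101 0.1865; 0.1865 1.0181]  H_jac=[-0.3376 -0.1783]  S=[0.2658]  K=[-1.0272; -0.9200]  nu=[-0.7767]  x^+=[-0.4253, 3.0305]  P^+=[0.4297 -0.0646; -0.0646 0.7932]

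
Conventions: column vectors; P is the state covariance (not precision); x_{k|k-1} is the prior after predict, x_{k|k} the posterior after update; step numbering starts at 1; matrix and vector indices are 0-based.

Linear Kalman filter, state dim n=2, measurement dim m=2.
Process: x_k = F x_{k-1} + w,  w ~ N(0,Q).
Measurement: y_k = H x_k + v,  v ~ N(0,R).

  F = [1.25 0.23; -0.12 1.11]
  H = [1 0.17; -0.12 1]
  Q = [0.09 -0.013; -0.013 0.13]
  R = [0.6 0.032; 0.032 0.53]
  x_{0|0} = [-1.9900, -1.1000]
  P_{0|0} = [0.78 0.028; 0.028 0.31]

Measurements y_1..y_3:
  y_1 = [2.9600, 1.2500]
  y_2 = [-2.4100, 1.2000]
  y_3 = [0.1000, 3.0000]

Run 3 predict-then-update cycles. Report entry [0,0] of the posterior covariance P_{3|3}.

step 1: x^-=[-2.7405, -0.9822]  P^-=[1.3412 -0.0128; -0.0128 0.5157]  S=[1.9518 -0.0538; -0.0538 1.0681]  K=[0.6825 -0.1283; 0.0518 0.4869]  nu=[5.8675, 1.9033]  x^+=[1.0201, 0.2484]  P^+=[0.4050 0.0025; 0.0025 0.2600]
step 2: x^-=[1.3323, 0.1533]  P^-=[0.7380 -0.0040; -0.0040 0.4555]  S=[1.3498 0.0169; 0.0169 0.9971]  K=[0.5475 -0.1022; 0.0487 0.4565]  nu=[-3.7683, 1.2066]  x^+=[-0.8542, 0.5207]  P^+=[0.3248 0.0024; 0.0024 0.2438]
step 3: x^-=[-0.9480, 0.6805]  P^-=[0.6118 0.0037; 0.0037 0.4344]  S=[1.2256 0.0361; 0.0361 0.9723]  K=[0.5024 -0.0903; 0.0502 0.4445]  nu=[0.9323, 2.2057]  x^+=[-0.6789, 1.7077]  P^+=[0.2979 0.0039; 0.0039 0.2376]

P_post[0,0] = 0.2979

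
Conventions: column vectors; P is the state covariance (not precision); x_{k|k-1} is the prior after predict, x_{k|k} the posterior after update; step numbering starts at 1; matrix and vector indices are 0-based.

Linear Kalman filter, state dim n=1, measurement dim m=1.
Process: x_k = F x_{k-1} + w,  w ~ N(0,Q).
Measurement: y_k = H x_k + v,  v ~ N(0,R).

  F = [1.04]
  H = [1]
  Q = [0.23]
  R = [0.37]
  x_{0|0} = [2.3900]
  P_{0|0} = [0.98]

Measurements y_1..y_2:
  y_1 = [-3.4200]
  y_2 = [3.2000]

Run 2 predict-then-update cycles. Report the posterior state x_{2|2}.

step 1: x^-=[2.4856]  P^-=[1.2900]  S=[1.6600]  K=[0.7771]  nu=[-5.9056]  x^+=[-2.1037]  P^+=[0.2875]
step 2: x^-=[-2.1878]  P^-=[0.5410]  S=[0.9110]  K=[0.5938]  nu=[5.3878]  x^+=[1.0117]  P^+=[0.2197]

x_post = [1.0117]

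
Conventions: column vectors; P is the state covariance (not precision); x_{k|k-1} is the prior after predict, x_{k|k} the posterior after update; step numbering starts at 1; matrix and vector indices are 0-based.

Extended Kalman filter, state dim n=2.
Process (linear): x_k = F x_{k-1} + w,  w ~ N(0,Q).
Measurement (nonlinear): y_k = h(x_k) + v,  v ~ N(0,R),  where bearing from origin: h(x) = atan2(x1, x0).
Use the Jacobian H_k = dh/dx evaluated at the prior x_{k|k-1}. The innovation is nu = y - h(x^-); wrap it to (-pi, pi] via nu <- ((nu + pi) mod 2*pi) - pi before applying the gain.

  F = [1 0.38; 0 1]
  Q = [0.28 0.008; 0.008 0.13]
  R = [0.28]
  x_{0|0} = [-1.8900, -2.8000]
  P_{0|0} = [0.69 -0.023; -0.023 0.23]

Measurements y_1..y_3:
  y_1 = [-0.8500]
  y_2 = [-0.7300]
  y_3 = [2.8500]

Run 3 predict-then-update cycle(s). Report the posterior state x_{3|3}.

x_post = [-4.3217, -3.1795]

step 1: x^-=[-2.9540, -2.8000]  P^-=[0.9857 0.0724; 0.0724 0.3600]  H_jac=[0.1690 -0.1783]  S=[0.3152]  K=[0.4876; -0.1648]  nu=[1.5330]  x^+=[-2.2066, -3.0527]  P^+=[0.9108 0.0977; 0.0977 0.3514]
step 2: x^-=[-3.3666, -3.0527]  P^-=[1.3158 0.2393; 0.2393 0.4814]  H_jac=[0.1478 -0.1630]  S=[0.3100]  K=[0.5015; -0.1391]  nu=[1.6751]  x^+=[-2.5265, -3.2856]  P^+=[1.2378 0.2609; 0.2609 0.4754]
step 3: x^-=[-3.7750, -3.2856]  P^-=[1.7848 0.4496; 0.4496 0.6054]  H_jac=[0.1312 -0.1507]  S=[0.3067]  K=[0.5425; -0.1052]  nu=[-1.0078]  x^+=[-4.3217, -3.1795]  P^+=[1.6945 0.4671; 0.4671 0.6020]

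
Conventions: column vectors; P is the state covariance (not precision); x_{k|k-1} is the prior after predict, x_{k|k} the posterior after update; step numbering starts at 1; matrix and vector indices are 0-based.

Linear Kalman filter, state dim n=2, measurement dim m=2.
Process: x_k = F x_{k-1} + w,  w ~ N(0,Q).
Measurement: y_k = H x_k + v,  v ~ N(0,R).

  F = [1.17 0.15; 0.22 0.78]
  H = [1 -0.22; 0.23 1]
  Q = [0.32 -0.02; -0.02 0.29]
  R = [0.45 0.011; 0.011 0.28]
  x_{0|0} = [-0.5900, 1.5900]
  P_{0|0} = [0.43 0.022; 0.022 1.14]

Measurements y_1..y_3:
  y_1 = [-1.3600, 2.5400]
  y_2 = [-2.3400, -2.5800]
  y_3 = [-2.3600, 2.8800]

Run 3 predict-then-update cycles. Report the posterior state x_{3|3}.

step 1: x^-=[-0.4518, 1.1104]  P^-=[0.9420 0.2449; 0.2449 1.0119]  S=[1.3332 0.2375; 0.2375 1.4544]  K=[0.6279 0.2148; -0.1176 0.7537]  nu=[-0.6639, 1.5335]  x^+=[-0.5393, 2.3443]  P^+=[0.2852 0.0014; 0.0014 0.2094]
step 2: x^-=[-0.2793, 1.7099]  P^-=[0.7157 0.0793; 0.0793 0.4317]  S=[1.1517 0.1559; 0.1559 0.7860]  K=[0.5798 0.1953; -0.0936 0.5910]  nu=[-1.6845, -4.2257]  x^+=[-2.0812, -0.6297]  P^+=[0.2632 0.0005; 0.0005 0.1643]
step 3: x^-=[-2.5295, -0.9490]  P^-=[0.6842 0.0675; 0.0675 0.4029]  S=[1.1240 0.1438; 0.1438 0.7501]  K=[0.5712 0.1902; -0.0925 0.5755]  nu=[-0.0393, 4.4108]  x^+=[-1.7128, 1.5931]  P^+=[0.2591 -0.0000; -0.0000 0.1601]

x_post = [-1.7128, 1.5931]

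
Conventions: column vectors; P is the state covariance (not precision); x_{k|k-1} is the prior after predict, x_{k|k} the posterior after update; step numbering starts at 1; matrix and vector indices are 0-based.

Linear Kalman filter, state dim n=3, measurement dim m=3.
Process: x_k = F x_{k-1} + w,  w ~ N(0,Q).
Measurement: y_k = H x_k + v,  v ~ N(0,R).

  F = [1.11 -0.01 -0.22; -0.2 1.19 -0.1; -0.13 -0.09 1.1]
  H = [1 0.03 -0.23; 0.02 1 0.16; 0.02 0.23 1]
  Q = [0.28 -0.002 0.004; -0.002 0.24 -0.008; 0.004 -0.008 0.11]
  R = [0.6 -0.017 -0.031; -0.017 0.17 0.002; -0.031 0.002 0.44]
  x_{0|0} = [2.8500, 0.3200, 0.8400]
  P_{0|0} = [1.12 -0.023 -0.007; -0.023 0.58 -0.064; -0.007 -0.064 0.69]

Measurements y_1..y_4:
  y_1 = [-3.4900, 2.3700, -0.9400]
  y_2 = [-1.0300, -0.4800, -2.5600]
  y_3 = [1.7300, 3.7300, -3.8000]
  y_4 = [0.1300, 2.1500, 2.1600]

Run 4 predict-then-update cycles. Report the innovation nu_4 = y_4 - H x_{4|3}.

innov = [-1.4039, -1.6427, 4.9184]

step 1: x^-=[2.9755, -0.2732, 0.5247]  P^-=[1.6971 -0.2556 -0.3311; -0.2556 1.1389 -0.1967; -0.3311 -0.1967 0.9827]  S=[2.4898 -0.2480 -0.5993; -0.2480 1.2595 0.2040; -0.5993 0.2040 1.3775]  K=[0.7163 -0.0877 0.0662; -0.0038 0.8890 -0.0896; -0.0824 -0.1603 0.6636]  nu=[-6.3366, 2.4997, -1.4614]  x^+=[-1.8796, 2.1041, -0.3237]  P^+=[0.4318 -0.0366 0.0065; -0.0366 0.1637 -0.0744; 0.0065 -0.0744 0.3112]
step 2: x^-=[-2.0362, 2.9122, -0.3011]  P^-=[0.8244 -0.1225 -0.1224; -0.1225 0.5276 -0.1430; -0.1224 -0.1430 0.5072]  S=[1.5026 -0.1127 -0.2743; -0.1127 0.6594 0.0507; -0.2743 0.0507 0.9036]  K=[0.5628 -0.0964 0.0279; -0.0046 0.7663 -0.0711; -0.0808 -0.1502 0.5061]  nu=[0.8496, -3.3033, -2.8880]  x^+=[-1.3204, 0.5822, -1.3351]  P^+=[0.3383 -0.0319 -0.0048; -0.0319 0.1407 -0.0613; -0.0048 -0.0613 0.2391]
step 3: x^-=[-1.1777, 1.0904, -1.3493]  P^-=[0.7112 -0.0994 -0.1059; -0.0994 0.4847 -0.1160; -0.1059 -0.1160 0.4189]  S=[1.3782 -0.0934 -0.2355; -0.0934 0.6239 0.0556; -0.2355 0.0556 0.8263]  K=[0.5288 -0.0861 0.0178; -0.0015 0.7489 -0.0587; -0.0801 -0.1348 0.4583]  nu=[2.5646, 2.8790, -2.6779]  x^+=[-0.1172, 3.4000, -3.1702]  P^+=[0.3171 -0.0286 -0.0085; -0.0286 0.1366 -0.0551; -0.0085 -0.0551 0.2167]
step 4: x^-=[0.5334, 4.3865, -3.7780]  P^-=[0.6857 -0.0921 -0.1024; -0.0921 0.4747 -0.1052; -0.1024 -0.1052 0.3914]  S=[1.3499 -0.0878 -0.2247; -0.0878 0.6170 0.0603; -0.2247 0.0603 0.8034]  K=[0.5206 -0.0810 0.0150; -0.0002 0.7443 -0.0533; -0.0796 -0.1269 0.4417]  nu=[-1.4039, -1.6427, 4.9184]  x^+=[0.0093, 2.9018, -1.2851]  P^+=[0.3119 -0.0273 -0.0097; -0.0273 0.1354 -0.0526; -0.0097 -0.0526 0.2089]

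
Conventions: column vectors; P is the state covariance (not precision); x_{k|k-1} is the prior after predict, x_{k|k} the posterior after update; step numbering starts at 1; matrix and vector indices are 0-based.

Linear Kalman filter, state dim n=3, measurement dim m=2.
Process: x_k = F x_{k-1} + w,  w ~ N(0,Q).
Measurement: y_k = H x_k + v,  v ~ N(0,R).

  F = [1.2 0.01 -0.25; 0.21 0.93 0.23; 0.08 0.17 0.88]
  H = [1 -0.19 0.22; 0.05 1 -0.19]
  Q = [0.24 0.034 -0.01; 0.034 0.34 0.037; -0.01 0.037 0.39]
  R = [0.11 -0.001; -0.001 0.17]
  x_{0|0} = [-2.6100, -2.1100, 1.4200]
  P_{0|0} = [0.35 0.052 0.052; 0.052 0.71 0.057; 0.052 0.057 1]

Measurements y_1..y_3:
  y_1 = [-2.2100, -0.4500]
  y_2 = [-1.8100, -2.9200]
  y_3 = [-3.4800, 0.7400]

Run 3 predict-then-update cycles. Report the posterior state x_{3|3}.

x_post = [-3.4480, 0.1222, 0.4126]

step 1: x^-=[-3.5081, -2.1838, 0.6821]  P^-=[0.7763 0.1279 -0.1326; 0.1279 1.0721 0.4227; -0.1326 0.4227 1.2129]  S=[0.8414 0.0421; 0.0421 1.1425]  K=[0.8522 0.1366; -0.0233 0.8745; 0.0561 0.1604]  nu=[0.7331, 2.0388]  x^+=[-2.6049, -0.4179, 1.0502]  P^+=[0.1341 -0.0231 -0.2039; -0.0231 0.1996 0.2616; -0.2039 0.2616 1.1802]
step 2: x^-=[-3.3926, -0.6941, 0.6448]  P^-=[0.6273 -0.1298 -0.4812; -0.1298 0.6642 0.4900; -0.4812 0.4900 1.3595]  S=[0.6237 -0.0696; -0.0696 0.6947]  K=[0.8843 0.0785; -0.1486 0.7977; -0.4125 0.2576]  nu=[1.3088, -1.9338]  x^+=[-2.3869, -2.4312, -0.3933]  P^+=[0.1449 -0.0431 -0.2541; -0.0431 0.1918 0.2835; -0.2541 0.2835 1.1924]
step 3: x^-=[-2.7902, -2.8527, -0.9504]  P^-=[0.6732 -0.1665 -0.5397; -0.1665 0.6552 0.4978; -0.5397 0.4978 1.3678]  S=[0.6573 -0.0898; -0.0898 0.6807]  K=[0.9020 0.0745; -0.1682 0.7892; -0.4735 0.2474]  nu=[-1.0227, 3.5517]  x^+=[-3.4480, 0.1222, 0.4126]  P^+=[0.1468 -0.0440 -0.2547; -0.0440 0.1888 0.2752; -0.2547 0.2752 1.1577]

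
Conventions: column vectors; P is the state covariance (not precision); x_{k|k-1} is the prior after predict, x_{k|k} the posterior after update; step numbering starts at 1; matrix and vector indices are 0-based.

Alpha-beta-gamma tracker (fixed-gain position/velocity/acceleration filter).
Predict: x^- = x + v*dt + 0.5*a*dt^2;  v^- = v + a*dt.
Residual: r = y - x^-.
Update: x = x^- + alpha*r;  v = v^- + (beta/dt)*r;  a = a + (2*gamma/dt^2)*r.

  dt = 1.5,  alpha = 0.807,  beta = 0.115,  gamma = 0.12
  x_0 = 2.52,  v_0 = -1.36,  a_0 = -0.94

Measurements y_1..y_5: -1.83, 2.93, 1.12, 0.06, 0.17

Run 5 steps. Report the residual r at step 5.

resid = 2.8126

step 1: x_pred=-0.5775  r=-1.2525  x^+=-1.5883  v^+=-2.8660  a^+=-1.0736
step 2: x_pred=-7.0951  r=10.0251  x^+=0.9952  v^+=-3.7078  a^+=-0.0043
step 3: x_pred=-4.5714  r=5.6914  x^+=0.0216  v^+=-3.2779  a^+=0.6028
step 4: x_pred=-4.2171  r=4.2771  x^+=-0.7655  v^+=-2.0457  a^+=1.0590
step 5: x_pred=-2.6426  r=2.8126  x^+=-0.3728  v^+=-0.2415  a^+=1.3591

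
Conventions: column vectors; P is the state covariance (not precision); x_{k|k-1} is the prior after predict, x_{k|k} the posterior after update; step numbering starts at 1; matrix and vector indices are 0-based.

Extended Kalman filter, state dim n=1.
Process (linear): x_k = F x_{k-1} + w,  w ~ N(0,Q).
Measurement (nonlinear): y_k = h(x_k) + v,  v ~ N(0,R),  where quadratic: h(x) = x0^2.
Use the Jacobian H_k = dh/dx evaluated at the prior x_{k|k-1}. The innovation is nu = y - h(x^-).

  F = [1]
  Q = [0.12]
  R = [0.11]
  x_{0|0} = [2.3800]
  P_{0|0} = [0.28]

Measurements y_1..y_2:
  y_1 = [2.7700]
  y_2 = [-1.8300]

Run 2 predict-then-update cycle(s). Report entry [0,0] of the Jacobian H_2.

step 1: x^-=[2.3800]  P^-=[0.4000]  H_jac=[4.7600]  S=[9.1730]  K=[0.2076]  nu=[-2.8944]  x^+=[1.7792]  P^+=[0.0048]
step 2: x^-=[1.7792]  P^-=[0.1248]  H_jac=[3.5584]  S=[1.6902]  K=[0.2627]  nu=[-4.9956]  x^+=[0.4667]  P^+=[0.0081]

H_jac[0,0] = 3.5584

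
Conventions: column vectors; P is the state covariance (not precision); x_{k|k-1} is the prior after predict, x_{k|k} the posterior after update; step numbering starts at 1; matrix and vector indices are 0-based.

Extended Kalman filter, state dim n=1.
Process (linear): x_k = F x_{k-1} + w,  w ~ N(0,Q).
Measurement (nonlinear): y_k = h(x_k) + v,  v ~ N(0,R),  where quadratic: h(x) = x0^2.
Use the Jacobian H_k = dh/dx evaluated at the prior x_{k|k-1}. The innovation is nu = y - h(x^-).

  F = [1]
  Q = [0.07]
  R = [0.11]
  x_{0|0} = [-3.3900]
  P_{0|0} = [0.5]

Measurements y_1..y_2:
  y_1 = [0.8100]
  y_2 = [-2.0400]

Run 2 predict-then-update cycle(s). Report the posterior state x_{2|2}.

x_post = [-0.5016]

step 1: x^-=[-3.3900]  P^-=[0.5700]  H_jac=[-6.7800]  S=[26.3120]  K=[-0.1469]  nu=[-10.6821]  x^+=[-1.8211]  P^+=[0.0024]
step 2: x^-=[-1.8211]  P^-=[0.0724]  H_jac=[-3.6421]  S=[1.0702]  K=[-0.2463]  nu=[-5.3562]  x^+=[-0.5016]  P^+=[0.0074]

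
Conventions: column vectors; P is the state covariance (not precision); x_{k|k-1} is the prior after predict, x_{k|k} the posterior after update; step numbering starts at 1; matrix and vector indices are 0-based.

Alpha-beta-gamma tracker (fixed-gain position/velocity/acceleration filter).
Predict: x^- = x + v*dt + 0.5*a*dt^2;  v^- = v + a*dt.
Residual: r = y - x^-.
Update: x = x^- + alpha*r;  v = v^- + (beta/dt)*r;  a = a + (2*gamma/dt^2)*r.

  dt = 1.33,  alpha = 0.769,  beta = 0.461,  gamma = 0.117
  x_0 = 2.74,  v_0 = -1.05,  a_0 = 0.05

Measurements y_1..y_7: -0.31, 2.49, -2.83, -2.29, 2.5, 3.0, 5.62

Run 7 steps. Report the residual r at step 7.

step 1: x_pred=1.3877  r=-1.6977  x^+=0.0822  v^+=-1.5720  a^+=-0.1746
step 2: x_pred=-2.1629  r=4.6529  x^+=1.4152  v^+=-0.1914  a^+=0.4409
step 3: x_pred=1.5506  r=-4.3806  x^+=-1.8181  v^+=-1.1233  a^+=-0.1386
step 4: x_pred=-3.4347  r=1.1447  x^+=-2.5544  v^+=-0.9109  a^+=0.0129
step 5: x_pred=-3.7545  r=6.2545  x^+=1.0552  v^+=1.2742  a^+=0.8402
step 6: x_pred=3.4930  r=-0.4930  x^+=3.1139  v^+=2.2208  a^+=0.7750
step 7: x_pred=6.7530  r=-1.1330  x^+=5.8817  v^+=2.8589  a^+=0.6251

resid = -1.1330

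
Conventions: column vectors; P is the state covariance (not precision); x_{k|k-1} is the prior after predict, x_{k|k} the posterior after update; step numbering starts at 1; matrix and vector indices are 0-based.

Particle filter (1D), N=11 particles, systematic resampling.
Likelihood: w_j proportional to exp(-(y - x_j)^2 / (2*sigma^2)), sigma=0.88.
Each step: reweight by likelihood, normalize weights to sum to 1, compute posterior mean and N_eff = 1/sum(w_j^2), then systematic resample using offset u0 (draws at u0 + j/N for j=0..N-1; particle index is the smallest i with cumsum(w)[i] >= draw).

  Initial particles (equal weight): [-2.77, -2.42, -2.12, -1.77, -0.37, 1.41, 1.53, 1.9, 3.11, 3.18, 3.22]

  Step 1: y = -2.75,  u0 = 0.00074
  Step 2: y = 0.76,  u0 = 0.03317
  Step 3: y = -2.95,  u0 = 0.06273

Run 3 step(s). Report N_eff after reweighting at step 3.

step 1: w=[0.3058, 0.2851, 0.2367, 0.1645, 0.0079, 0.0000, 0.0000, 0.0000, 0.0000, 0.0000, 0.0000]  mean=-2.3329  Neff=3.8769  idx=[0, 0, 0, 0, 1, 1, 1, 2, 2, 2, 3]
step 2: w=[0.0089, 0.0089, 0.0089, 0.0089, 0.0407, 0.0407, 0.0407, 0.1317, 0.1317, 0.1317, 0.4471]  mean=-2.0234  Neff=3.8877  idx=[3, 6, 7, 8, 8, 9, 10, 10, 10, 10, 10]
step 3: w=[0.1527, 0.1301, 0.1000, 0.1000, 0.1000, 0.1000, 0.0635, 0.0635, 0.0635, 0.0635, 0.0635]  mean=-2.1472  Neff=9.9643  idx=[0, 1, 1, 2, 3, 4, 5, 6, 7, 9, 10]

N_eff = 9.9643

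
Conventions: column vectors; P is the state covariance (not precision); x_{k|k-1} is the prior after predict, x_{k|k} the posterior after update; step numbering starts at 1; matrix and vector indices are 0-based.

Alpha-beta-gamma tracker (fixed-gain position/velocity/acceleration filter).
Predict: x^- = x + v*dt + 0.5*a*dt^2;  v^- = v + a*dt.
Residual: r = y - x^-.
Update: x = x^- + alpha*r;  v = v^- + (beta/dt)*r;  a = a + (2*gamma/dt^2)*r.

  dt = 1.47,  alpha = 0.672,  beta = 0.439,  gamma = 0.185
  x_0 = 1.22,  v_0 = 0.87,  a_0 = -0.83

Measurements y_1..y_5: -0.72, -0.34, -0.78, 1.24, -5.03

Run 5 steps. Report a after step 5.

a_post = 0.1772

step 1: x_pred=1.6021  r=-2.3221  x^+=0.0417  v^+=-1.0436  a^+=-1.2276
step 2: x_pred=-2.8188  r=2.4788  x^+=-1.1530  v^+=-2.1079  a^+=-0.8032
step 3: x_pred=-5.1194  r=4.3394  x^+=-2.2033  v^+=-1.9926  a^+=-0.0602
step 4: x_pred=-5.1975  r=6.4375  x^+=-0.8715  v^+=-0.1586  a^+=1.0421
step 5: x_pred=0.0213  r=-5.0513  x^+=-3.3732  v^+=-0.1352  a^+=0.1772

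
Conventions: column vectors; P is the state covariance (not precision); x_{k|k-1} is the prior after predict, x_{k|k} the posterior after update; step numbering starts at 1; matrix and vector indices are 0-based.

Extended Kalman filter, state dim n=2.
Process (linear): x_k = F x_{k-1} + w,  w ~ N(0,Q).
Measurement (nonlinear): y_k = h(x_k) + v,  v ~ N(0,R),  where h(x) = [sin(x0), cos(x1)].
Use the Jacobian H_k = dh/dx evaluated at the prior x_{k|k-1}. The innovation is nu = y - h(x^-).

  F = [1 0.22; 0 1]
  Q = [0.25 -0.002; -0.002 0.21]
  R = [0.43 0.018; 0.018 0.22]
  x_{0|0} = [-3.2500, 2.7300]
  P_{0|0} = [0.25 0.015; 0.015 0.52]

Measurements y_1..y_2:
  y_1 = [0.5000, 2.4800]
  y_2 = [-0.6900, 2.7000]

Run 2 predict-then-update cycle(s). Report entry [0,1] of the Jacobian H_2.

step 1: x^-=[-2.6494, 2.7300]  P^-=[0.5318 0.1274; 0.1274 0.7300]  H_jac=[-0.8813 0.0000; 0.0000 -0.4001]  S=[0.8430 0.0629; 0.0629 0.3368]  K=[-0.5523 -0.0481; -0.0694 -0.8541]  nu=[0.9726, 3.3965]  x^+=[-3.3501, -0.2383]  P^+=[0.2705 0.0513; 0.0513 0.4728]
step 2: x^-=[-3.4025, -0.2383]  P^-=[0.5659 0.1533; 0.1533 0.6828]  H_jac=[-0.9661 0.0000; 0.0000 0.2361]  S=[0.9583 -0.0170; -0.0170 0.2581]  K=[-0.5688 0.1029; -0.1437 0.6152]  nu=[-0.9480, 1.7283]  x^+=[-2.6856, 0.9611]  P^+=[0.2512 0.0525; 0.0525 0.5623]

H_jac[0,1] = 0.0000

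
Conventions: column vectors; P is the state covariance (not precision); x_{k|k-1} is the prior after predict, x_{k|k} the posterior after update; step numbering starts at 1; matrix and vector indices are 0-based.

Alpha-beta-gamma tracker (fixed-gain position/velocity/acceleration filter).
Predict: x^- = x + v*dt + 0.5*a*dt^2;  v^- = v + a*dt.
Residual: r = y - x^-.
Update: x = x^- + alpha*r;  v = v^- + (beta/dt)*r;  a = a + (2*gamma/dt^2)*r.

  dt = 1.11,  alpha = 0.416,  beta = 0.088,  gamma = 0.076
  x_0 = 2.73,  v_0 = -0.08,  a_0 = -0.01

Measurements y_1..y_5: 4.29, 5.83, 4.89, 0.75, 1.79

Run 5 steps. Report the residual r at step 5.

step 1: x_pred=2.6350  r=1.6550  x^+=3.3235  v^+=0.0401  a^+=0.1942
step 2: x_pred=3.4876  r=2.3424  x^+=4.4621  v^+=0.4413  a^+=0.4831
step 3: x_pred=5.2496  r=-0.3596  x^+=5.1000  v^+=0.9491  a^+=0.4388
step 4: x_pred=6.4238  r=-5.6738  x^+=4.0635  v^+=0.9863  a^+=-0.2612
step 5: x_pred=4.9974  r=-3.2074  x^+=3.6631  v^+=0.4421  a^+=-0.6569

resid = -3.2074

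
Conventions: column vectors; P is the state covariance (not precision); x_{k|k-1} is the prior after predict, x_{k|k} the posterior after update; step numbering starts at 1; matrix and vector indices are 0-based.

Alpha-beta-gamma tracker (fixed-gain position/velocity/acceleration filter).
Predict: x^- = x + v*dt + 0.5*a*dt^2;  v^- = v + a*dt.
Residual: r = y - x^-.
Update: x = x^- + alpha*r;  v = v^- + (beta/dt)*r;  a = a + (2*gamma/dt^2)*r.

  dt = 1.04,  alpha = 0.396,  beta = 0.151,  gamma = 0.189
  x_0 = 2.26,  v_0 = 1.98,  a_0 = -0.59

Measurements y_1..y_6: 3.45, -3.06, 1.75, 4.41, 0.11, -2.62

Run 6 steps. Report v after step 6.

v_post = 0.3301

step 1: x_pred=4.0001  r=-0.5501  x^+=3.7823  v^+=1.2865  a^+=-0.7823
step 2: x_pred=4.6972  r=-7.7572  x^+=1.6254  v^+=-0.6533  a^+=-3.4933
step 3: x_pred=-0.9432  r=2.6932  x^+=0.1233  v^+=-3.8953  a^+=-2.5520
step 4: x_pred=-5.3079  r=9.7179  x^+=-1.4596  v^+=-5.1384  a^+=0.8442
step 5: x_pred=-6.3470  r=6.4570  x^+=-3.7900  v^+=-3.3229  a^+=3.1008
step 6: x_pred=-5.5689  r=2.9489  x^+=-4.4012  v^+=0.3301  a^+=4.1314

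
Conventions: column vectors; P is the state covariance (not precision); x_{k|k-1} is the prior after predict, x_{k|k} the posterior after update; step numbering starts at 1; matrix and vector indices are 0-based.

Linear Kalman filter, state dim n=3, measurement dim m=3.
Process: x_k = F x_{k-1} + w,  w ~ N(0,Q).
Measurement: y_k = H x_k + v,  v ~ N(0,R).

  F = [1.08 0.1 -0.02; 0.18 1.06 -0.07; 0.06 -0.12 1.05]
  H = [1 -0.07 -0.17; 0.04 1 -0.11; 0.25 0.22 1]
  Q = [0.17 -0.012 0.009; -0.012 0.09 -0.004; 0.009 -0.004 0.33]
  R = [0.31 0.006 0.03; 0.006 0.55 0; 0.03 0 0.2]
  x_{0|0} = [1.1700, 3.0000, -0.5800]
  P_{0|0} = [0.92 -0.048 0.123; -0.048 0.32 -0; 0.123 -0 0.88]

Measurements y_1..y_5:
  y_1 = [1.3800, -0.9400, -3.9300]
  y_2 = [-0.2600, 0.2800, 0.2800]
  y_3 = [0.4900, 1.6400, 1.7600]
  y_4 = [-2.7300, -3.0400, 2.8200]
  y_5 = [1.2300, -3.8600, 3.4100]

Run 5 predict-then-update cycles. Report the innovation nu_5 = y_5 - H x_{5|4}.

step 1: x^-=[1.5752, 3.4312, -0.8988]  P^-=[1.2310 0.1364 0.1916; 0.1364 0.4623 -0.0787; 0.1916 -0.0787 1.3243]  S=[1.4954 0.1741 0.3250; 0.1741 1.0568 -0.0708; 0.3250 -0.0708 1.6998]  K=[0.7532 0.0430 0.1692; 0.0152 0.4516 0.0495; -0.1847 -0.1192 0.8274]  nu=[-0.1078, -4.5331, -4.1799]  x^+=[0.5919, 1.1757, -3.7970]  P^+=[0.2389 0.0178 -0.0072; 0.0178 0.2425 -0.0475; -0.0072 -0.0475 0.1722]
step 2: x^-=[0.8328, 1.6186, -4.0924]  P^-=[0.4554 0.0830 0.0025; 0.0830 0.3851 -0.0987; 0.0025 -0.0987 0.5350]  S=[0.7680 0.1058 0.0768; 0.1058 0.9707 -0.0444; 0.0768 -0.0444 0.7490]  K=[0.5659 0.0480 0.1246; 0.0356 0.4088 0.0296; -0.1602 -0.1130 0.6958]  nu=[-1.6752, -1.8221, 3.8081]  x^+=[0.2717, 0.9268, -0.9686]  P^+=[0.1796 0.0218 -0.0078; 0.0218 0.2191 -0.0467; -0.0078 -0.0467 0.1466]
step 3: x^-=[0.4055, 1.0991, -1.1119]  P^-=[0.3870 0.0736 -0.0016; 0.0736 0.3581 -0.0935; -0.0016 -0.0935 0.5059]  S=[0.7014 0.0946 0.0586; 0.0946 0.9413 -0.0452; 0.0586 -0.0452 0.7135]  K=[0.5288 0.0472 0.1156; 0.0367 0.3921 0.0269; -0.1581 -0.1097 0.6856]  nu=[-0.0275, 0.4024, 2.5287]  x^+=[0.7021, 1.3240, 0.5820]  P^+=[0.1679 0.0216 -0.0077; 0.0216 0.2100 -0.0451; -0.0077 -0.0451 0.1442]
step 4: x^-=[0.8790, 1.4891, 0.4944]  P^-=[0.3731 0.0701 -0.0019; 0.0701 0.3473 -0.0906; -0.0019 -0.0906 0.5027]  S=[0.6881 0.0908 0.0545; 0.0908 0.9295 -0.0455; 0.0545 -0.0455 0.7097]  K=[0.5205 0.0464 0.1134; 0.0360 0.3851 0.0266; -0.1578 -0.1081 0.6848]  nu=[-3.4208, -4.5099, 1.7783]  x^+=[-0.9090, -0.3236, 2.7396]  P^+=[0.1652 0.0212 -0.0077; 0.0212 0.2063 -0.0443; -0.0077 -0.0443 0.1439]
step 5: x^-=[-1.0689, -0.6984, 2.8609]  P^-=[0.3699 0.0687 -0.0019; 0.0687 0.3427 -0.0892; -0.0019 -0.0892 0.5021]  S=[0.6850 0.0894 0.0536; 0.0894 0.9245 -0.0455; 0.0536 -0.0455 0.7092]  K=[0.5187 0.0459 0.1129; 0.0354 0.3822 0.0265; -0.1577 -0.1074 0.6847]  nu=[2.7364, -2.8041, 0.9700]  x^+=[0.3311, -1.6474, 3.3947]  P^+=[0.1646 0.0209 -0.0076; 0.0209 0.2047 -0.0439; -0.0076 -0.0439 0.1438]

innov = [2.7364, -2.8041, 0.9700]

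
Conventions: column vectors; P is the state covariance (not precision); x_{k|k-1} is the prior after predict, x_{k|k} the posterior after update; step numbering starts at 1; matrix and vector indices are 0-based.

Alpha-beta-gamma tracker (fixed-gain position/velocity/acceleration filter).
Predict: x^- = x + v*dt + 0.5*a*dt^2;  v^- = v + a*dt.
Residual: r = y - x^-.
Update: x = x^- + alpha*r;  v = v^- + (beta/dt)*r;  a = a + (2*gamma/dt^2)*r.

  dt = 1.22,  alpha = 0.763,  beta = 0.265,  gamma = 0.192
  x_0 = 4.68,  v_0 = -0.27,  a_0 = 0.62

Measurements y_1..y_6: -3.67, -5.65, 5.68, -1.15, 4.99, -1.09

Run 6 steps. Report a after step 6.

a_post = -0.1145

step 1: x_pred=4.8120  r=-8.4820  x^+=-1.6598  v^+=-1.3560  a^+=-1.5683
step 2: x_pred=-4.4812  r=-1.1688  x^+=-5.3730  v^+=-3.5232  a^+=-1.8699
step 3: x_pred=-11.0629  r=16.7429  x^+=1.7119  v^+=-2.1677  a^+=2.4497
step 4: x_pred=0.8905  r=-2.0405  x^+=-0.6664  v^+=0.3778  a^+=1.9233
step 5: x_pred=1.2258  r=3.7642  x^+=4.0979  v^+=3.5418  a^+=2.8944
step 6: x_pred=10.5730  r=-11.6630  x^+=1.6741  v^+=4.5397  a^+=-0.1145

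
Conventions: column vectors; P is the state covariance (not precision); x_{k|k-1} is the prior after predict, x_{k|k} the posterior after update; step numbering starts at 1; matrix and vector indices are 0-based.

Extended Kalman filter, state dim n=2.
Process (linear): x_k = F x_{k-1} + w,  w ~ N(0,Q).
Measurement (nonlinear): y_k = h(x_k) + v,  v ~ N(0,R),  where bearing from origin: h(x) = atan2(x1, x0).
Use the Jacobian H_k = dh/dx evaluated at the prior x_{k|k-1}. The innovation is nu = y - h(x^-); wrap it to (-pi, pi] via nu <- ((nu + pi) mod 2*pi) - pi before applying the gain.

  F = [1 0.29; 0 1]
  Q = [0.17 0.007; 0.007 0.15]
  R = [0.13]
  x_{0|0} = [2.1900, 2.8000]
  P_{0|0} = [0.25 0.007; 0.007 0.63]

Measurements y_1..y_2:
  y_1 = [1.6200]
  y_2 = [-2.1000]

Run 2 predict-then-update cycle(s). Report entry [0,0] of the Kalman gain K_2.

step 1: x^-=[3.0020, 2.8000]  P^-=[0.4770 0.1967; 0.1967 0.7800]  H_jac=[-0.1662 0.1781]  S=[0.1563]  K=[-0.2830; 0.6800]  nu=[0.8694]  x^+=[2.7560, 3.3912]  P^+=[0.4645 0.2268; 0.2268 0.7077]
step 2: x^-=[3.7394, 3.3912]  P^-=[0.8256 0.4390; 0.4390 0.8577]  H_jac=[-0.1331 0.1467]  S=[0.1459]  K=[-0.3114; 0.4621]  nu=[-2.8366]  x^+=[4.6226, 2.0803]  P^+=[0.8114 0.4600; 0.4600 0.8266]

K[0,0] = -0.3114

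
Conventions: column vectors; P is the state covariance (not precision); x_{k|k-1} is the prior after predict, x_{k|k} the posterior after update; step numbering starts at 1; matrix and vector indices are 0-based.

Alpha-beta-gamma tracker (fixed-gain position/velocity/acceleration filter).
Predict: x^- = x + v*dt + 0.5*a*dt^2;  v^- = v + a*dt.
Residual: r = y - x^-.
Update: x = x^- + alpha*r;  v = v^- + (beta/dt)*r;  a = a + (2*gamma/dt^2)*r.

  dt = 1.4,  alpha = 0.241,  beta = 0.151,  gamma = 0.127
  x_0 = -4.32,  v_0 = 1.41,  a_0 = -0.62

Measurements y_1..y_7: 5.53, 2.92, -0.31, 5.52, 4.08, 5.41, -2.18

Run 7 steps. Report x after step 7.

step 1: x_pred=-2.9536  r=8.4836  x^+=-0.9091  v^+=1.4570  a^+=0.4794
step 2: x_pred=1.6006  r=1.3194  x^+=1.9186  v^+=2.2705  a^+=0.6504
step 3: x_pred=5.7346  r=-6.0446  x^+=4.2779  v^+=2.5291  a^+=-0.1329
step 4: x_pred=7.6883  r=-2.1683  x^+=7.1657  v^+=2.1091  a^+=-0.4139
step 5: x_pred=9.7128  r=-5.6328  x^+=8.3553  v^+=0.9220  a^+=-1.1439
step 6: x_pred=8.5251  r=-3.1151  x^+=7.7744  v^+=-1.0154  a^+=-1.5476
step 7: x_pred=4.8361  r=-7.0161  x^+=3.1452  v^+=-3.9388  a^+=-2.4568

x_post = 3.1452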